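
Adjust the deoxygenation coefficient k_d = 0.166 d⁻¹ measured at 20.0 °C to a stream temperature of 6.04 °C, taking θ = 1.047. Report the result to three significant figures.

k_d ≈ 0.0874 d⁻¹

k_d(T₂) = k_d(T₁) · θ^(T₂−T₁) = 0.166 × 1.047^(6.04−20.0)
= 0.166 × 1.047^-14.0 = 0.166 × 0.5267 = 0.08743 d⁻¹.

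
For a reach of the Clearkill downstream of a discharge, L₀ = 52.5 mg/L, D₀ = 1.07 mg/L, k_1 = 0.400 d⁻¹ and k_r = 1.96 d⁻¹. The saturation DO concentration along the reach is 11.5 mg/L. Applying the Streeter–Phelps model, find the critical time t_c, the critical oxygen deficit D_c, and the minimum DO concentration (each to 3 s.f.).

t_c ≈ 0.966 d; D_c ≈ 7.28 mg/L; min DO ≈ 4.22 mg/L

t_c = [1/(k_r−k_1)] ln[(k_r/k_1)(1 − D₀(k_r−k_1)/(k_1 L₀))]
= [1/(1.96−0.400)] ln[(1.96/0.400)(1 − 1.07×1.560/(0.400×52.5))]
= (1/1.560) ln[4.900 × 0.9205] = 0.6410 × ln(4.511) = 0.6410 × 1.506 = 0.9656 d.
L(t_c) = L₀ e^(−k_1 t_c) = 52.5 × 0.6796 = 35.68 mg/L, and at the critical point k_r D_c = k_1 L, so D_c = (0.400/1.96) × 35.68 = 7.281 mg/L.
Minimum DO = C_s − D_c = 11.5 − 7.281 = 4.219 mg/L.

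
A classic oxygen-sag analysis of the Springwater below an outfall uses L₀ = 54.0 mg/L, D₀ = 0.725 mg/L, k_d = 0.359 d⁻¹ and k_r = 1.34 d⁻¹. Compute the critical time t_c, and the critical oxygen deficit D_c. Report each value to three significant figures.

t_c ≈ 1.30 d; D_c ≈ 9.06 mg/L

At the critical point dD/dt = 0, so k_d L₀ e^(−k_d t) = k_r D. Substituting D(t) from the Streeter–Phelps equation and solving for t gives
t_c = ln[(k_r/k_d)(1 − D₀(k_r−k_d)/(k_d L₀))] / (k_r−k_d).
Here k_r−k_d = 0.9810 d⁻¹ and 1 − D₀(k_r−k_d)/(k_d L₀) = 1 − 0.725×0.9810/(0.359×54.0) = 0.9633, so
t_c = ln(3.733 × 0.9633) / 0.9810 = 1.280 / 0.9810 = 1.305 d.
L(t_c) = L₀ e^(−k_d t_c) = 54.0 × 0.6261 = 33.81 mg/L, and at the critical point k_r D_c = k_d L, so D_c = (0.359/1.34) × 33.81 = 9.057 mg/L.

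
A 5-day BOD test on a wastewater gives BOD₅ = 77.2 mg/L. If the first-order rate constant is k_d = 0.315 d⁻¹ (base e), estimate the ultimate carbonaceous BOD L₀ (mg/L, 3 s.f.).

BOD₅ = L₀(1 − e^(−5k_d)) ⇒ L₀ = BOD₅ / (1 − e^(−5×0.315))
= 77.2 / (1 − 0.2070) = 77.2 / 0.7930 = 97.35 mg/L.

L₀ ≈ 97.4 mg/L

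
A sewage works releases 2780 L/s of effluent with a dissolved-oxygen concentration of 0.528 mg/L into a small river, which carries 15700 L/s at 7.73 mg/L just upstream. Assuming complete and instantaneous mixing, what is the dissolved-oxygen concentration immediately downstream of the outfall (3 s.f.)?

6.65 mg/L

Flow-weighted mixing: C = (Q_r C_r + Q_w C_w)/(Q_r + Q_w)
= (15700×7.73 + 2780×0.528)/(15700 + 2780) = 122800/18480 = 6.647 mg/L.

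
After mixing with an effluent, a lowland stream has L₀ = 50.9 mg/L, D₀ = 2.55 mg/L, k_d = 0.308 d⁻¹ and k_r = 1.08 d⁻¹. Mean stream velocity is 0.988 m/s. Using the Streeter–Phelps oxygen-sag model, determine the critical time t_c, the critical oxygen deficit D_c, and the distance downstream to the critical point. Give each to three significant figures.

t_c = [1/(k_r−k_d)] ln[(k_r/k_d)(1 − D₀(k_r−k_d)/(k_d L₀))]
= [1/(1.08−0.308)] ln[(1.08/0.308)(1 − 2.55×0.7720/(0.308×50.9))]
= (1/0.7720) ln[3.506 × 0.8744] = 1.295 × ln(3.066) = 1.295 × 1.120 = 1.451 d.
L(t_c) = L₀ e^(−k_d t_c) = 50.9 × 0.6395 = 32.55 mg/L, and at the critical point k_r D_c = k_d L, so D_c = (0.308/1.08) × 32.55 = 9.283 mg/L.
x_c = v t_c = 0.988 m/s × 1.451 d × 86400 s/d = 123900 m ≈ 124 km.

t_c ≈ 1.45 d; D_c ≈ 9.28 mg/L; x_c ≈ 124 km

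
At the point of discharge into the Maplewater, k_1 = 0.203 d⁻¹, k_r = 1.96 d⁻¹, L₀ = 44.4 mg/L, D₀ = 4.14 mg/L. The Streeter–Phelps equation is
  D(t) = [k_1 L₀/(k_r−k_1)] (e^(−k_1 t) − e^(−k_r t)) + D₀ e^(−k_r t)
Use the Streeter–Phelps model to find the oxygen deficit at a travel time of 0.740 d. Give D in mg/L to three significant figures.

D ≈ 4.18 mg/L

k_1 L₀/(k_r−k_1) = 0.203×44.4/(1.96−0.203) = 9.013/1.757 = 5.130 mg/L.
e^(−k_1 t) = e^(−0.203×0.7400) = 0.8605; e^(−k_r t) = e^(−1.96×0.7400) = 0.2345.
D = 5.130 × (0.8605 − 0.2345) + 4.14 × 0.2345 = 3.212 + 0.9707 = 4.182 mg/L.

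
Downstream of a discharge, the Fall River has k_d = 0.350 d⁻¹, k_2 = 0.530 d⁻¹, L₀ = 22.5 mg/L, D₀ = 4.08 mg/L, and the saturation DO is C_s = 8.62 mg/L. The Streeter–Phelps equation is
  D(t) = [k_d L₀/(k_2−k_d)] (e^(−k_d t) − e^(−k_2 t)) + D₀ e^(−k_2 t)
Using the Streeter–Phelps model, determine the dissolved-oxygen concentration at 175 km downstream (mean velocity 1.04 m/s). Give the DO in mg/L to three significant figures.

DO ≈ 0.623 mg/L

Travel time t = x/v = 175 km / (1.04 m/s) = 175000 m / 1.04 m/s = 168300 s = 1.948 d.
k_d L₀/(k_2−k_d) = 0.350×22.5/(0.530−0.350) = 7.875/0.1800 = 43.75 mg/L.
e^(−k_d t) = e^(−0.350×1.948) = 0.5058; e^(−k_2 t) = e^(−0.530×1.948) = 0.3562.
D = 43.75 × (0.5058 − 0.3562) + 4.08 × 0.3562 = 6.543 + 1.453 = 7.997 mg/L.
DO = C_s − D = 8.62 − 7.997 = 0.6232 mg/L.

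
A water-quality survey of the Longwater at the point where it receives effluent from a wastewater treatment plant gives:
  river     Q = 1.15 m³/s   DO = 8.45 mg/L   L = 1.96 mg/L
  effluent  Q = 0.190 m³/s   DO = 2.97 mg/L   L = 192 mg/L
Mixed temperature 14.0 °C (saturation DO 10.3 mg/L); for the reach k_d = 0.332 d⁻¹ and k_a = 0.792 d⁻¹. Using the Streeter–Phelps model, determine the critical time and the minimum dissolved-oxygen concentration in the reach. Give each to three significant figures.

t_c ≈ 1.60 d; minimum DO ≈ 3.17 mg/L

Mixed DO = (1.15×8.45 + 0.190×2.97)/(1.15+0.190) = 10.28/1.340 = 7.673 mg/L.
Mixed L₀ = (1.15×1.96 + 0.190×192)/(1.340) = 38.73/1.340 = 28.91 mg/L.
Initial deficit D₀ = C_s − DO₀ = 10.3 − 7.673 = 2.627 mg/L.
t_c = (1/0.4600) ln[(0.792/0.332)(1 − 2.627×0.4600/(0.332×28.91))] = 2.174 × ln(2.085) = 1.597 d.
D_c = (0.332/0.792) × 28.91 × e^(−0.332×1.597) = 0.4192 × 28.91 × 0.5884 = 7.130 mg/L.
Minimum DO = 10.3 − 7.130 = 3.170 mg/L.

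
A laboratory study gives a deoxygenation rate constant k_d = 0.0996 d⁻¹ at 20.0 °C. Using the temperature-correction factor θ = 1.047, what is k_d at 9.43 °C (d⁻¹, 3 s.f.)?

k_d ≈ 0.0613 d⁻¹

k_d(T₂) = k_d(T₁) · θ^(T₂−T₁) = 0.0996 × 1.047^(9.43−20.0)
= 0.0996 × 1.047^-10.6 = 0.0996 × 0.6154 = 0.06129 d⁻¹.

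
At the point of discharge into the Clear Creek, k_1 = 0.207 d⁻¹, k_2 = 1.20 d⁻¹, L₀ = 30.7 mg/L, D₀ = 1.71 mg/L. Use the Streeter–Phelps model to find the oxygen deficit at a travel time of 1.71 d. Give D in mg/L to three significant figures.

k_1 L₀/(k_2−k_1) = 0.207×30.7/(1.20−0.207) = 6.355/0.9930 = 6.400 mg/L.
e^(−k_1 t) = e^(−0.207×1.710) = 0.7019; e^(−k_2 t) = e^(−1.20×1.710) = 0.1285.
D = 6.400 × (0.7019 − 0.1285) + 1.71 × 0.1285 = 3.670 + 0.2197 = 3.889 mg/L.

D ≈ 3.89 mg/L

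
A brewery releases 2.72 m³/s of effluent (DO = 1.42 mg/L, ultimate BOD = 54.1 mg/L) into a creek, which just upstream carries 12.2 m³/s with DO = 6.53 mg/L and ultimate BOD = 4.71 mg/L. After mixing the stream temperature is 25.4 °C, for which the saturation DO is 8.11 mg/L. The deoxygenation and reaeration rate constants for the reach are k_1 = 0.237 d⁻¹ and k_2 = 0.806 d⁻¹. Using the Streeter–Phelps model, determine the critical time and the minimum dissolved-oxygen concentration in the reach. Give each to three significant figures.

Mixed DO = (12.2×6.53 + 2.72×1.42)/(12.2+2.72) = 83.53/14.92 = 5.598 mg/L.
Mixed L₀ = (12.2×4.71 + 2.72×54.1)/(14.92) = 204.6/14.92 = 13.71 mg/L.
Initial deficit D₀ = C_s − DO₀ = 8.11 − 5.598 = 2.512 mg/L.
t_c = (1/0.5690) ln[(0.806/0.237)(1 − 2.512×0.5690/(0.237×13.71))] = 1.757 × ln(1.906) = 1.133 d.
D_c = (0.237/0.806) × 13.71 × e^(−0.237×1.133) = 0.2940 × 13.71 × 0.7645 = 3.083 mg/L.
Minimum DO = 8.11 − 3.083 = 5.027 mg/L.

t_c ≈ 1.13 d; minimum DO ≈ 5.03 mg/L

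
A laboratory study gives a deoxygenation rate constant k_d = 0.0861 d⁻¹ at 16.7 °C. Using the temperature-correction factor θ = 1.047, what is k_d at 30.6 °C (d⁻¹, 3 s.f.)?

k_d(T₂) = k_d(T₁) · θ^(T₂−T₁) = 0.0861 × 1.047^(30.6−16.7)
= 0.0861 × 1.047^13.9 = 0.0861 × 1.893 = 0.1630 d⁻¹.

k_d ≈ 0.163 d⁻¹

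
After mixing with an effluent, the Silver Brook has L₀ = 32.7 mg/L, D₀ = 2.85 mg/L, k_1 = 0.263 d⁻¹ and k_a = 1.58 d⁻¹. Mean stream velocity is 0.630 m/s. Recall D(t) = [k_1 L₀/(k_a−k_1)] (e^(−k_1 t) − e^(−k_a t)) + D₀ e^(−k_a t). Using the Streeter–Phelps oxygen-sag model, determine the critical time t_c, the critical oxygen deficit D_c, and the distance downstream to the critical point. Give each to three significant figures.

t_c = [1/(k_a−k_1)] ln[(k_a/k_1)(1 − D₀(k_a−k_1)/(k_1 L₀))]
= [1/(1.58−0.263)] ln[(1.58/0.263)(1 − 2.85×1.317/(0.263×32.7))]
= (1/1.317) ln[6.008 × 0.5636] = 0.7593 × ln(3.386) = 0.7593 × 1.220 = 0.9260 d.
L(t_c) = L₀ e^(−k_1 t_c) = 32.7 × 0.7839 = 25.63 mg/L, and at the critical point k_a D_c = k_1 L, so D_c = (0.263/1.58) × 25.63 = 4.267 mg/L.
x_c = v t_c = 0.630 m/s × 0.9260 d × 86400 s/d = 50400 m ≈ 50.4 km.

t_c ≈ 0.926 d; D_c ≈ 4.27 mg/L; x_c ≈ 50.4 km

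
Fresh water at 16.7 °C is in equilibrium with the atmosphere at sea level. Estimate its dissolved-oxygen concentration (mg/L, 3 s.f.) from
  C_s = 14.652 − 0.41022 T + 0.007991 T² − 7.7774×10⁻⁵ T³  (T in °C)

C_s ≈ 9.67 mg/L

C_s = 14.652 − 0.41022×16.7 + 0.007991×16.7² − 7.7774×10⁻⁵×16.7³ = 9.668 mg/L.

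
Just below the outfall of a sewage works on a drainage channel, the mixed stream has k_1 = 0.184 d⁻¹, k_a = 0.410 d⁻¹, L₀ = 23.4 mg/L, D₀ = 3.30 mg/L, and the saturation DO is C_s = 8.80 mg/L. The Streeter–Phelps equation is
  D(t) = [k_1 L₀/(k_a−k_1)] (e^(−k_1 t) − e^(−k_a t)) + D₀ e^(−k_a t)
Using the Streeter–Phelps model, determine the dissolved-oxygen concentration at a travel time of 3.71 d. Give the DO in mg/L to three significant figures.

k_1 L₀/(k_a−k_1) = 0.184×23.4/(0.410−0.184) = 4.306/0.2260 = 19.05 mg/L.
e^(−k_1 t) = e^(−0.184×3.710) = 0.5053; e^(−k_a t) = e^(−0.410×3.710) = 0.2185.
D = 19.05 × (0.5053 − 0.2185) + 3.30 × 0.2185 = 5.464 + 0.7210 = 6.185 mg/L.
DO = C_s − D = 8.80 − 6.185 = 2.615 mg/L.

DO ≈ 2.61 mg/L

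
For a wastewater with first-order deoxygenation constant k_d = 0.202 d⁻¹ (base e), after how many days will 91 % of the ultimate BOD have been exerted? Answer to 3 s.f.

y/L₀ = 1 − e^(−k_d t) = 0.91 ⇒ e^(−k_d t) = 0.0900
t = −ln(0.0900) / 0.202 = 2.408 / 0.202 = 11.92 d.

t ≈ 11.9 d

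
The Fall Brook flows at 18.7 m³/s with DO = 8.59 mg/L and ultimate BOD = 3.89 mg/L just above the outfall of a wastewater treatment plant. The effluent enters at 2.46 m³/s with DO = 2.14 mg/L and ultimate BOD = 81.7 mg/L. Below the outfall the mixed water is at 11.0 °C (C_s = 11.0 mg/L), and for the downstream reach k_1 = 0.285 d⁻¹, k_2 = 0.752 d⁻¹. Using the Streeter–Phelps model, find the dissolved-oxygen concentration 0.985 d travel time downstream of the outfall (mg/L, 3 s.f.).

Mixed DO = (18.7×8.59 + 2.46×2.14)/(18.7+2.46) = 165.9/21.16 = 7.840 mg/L.
Mixed L₀ = (18.7×3.89 + 2.46×81.7)/(21.16) = 273.7/21.16 = 12.94 mg/L.
Initial deficit D₀ = C_s − DO₀ = 11.0 − 7.840 = 3.160 mg/L.
D(0.985) = [0.285×12.94/(0.752−0.285)](e^(−0.285×0.985) − e^(−0.752×0.985)) + 3.160 e^(−0.752×0.985)
= 7.895 × (0.7552 − 0.4768) + 3.160 × 0.4768 = 3.705 mg/L.
DO = 11.0 − 3.705 = 7.295 mg/L.

DO ≈ 7.30 mg/L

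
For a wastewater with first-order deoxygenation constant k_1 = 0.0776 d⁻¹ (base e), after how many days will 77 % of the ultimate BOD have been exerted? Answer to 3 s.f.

y/L₀ = 1 − e^(−k_1 t) = 0.77 ⇒ e^(−k_1 t) = 0.230
t = −ln(0.230) / 0.0776 = 1.470 / 0.0776 = 18.94 d.

t ≈ 18.9 d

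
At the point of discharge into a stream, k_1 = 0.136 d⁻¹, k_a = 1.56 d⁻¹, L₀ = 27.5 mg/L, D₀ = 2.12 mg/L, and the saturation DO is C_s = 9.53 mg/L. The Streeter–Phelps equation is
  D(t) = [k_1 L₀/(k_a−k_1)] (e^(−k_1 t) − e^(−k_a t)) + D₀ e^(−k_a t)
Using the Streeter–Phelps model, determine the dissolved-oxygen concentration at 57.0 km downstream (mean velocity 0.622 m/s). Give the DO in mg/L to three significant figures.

DO ≈ 7.35 mg/L

Travel time t = x/v = 57.0 km / (0.622 m/s) = 57000 m / 0.622 m/s = 91640 s = 1.061 d.
k_1 L₀/(k_a−k_1) = 0.136×27.5/(1.56−0.136) = 3.740/1.424 = 2.626 mg/L.
e^(−k_1 t) = e^(−0.136×1.061) = 0.8657; e^(−k_a t) = e^(−1.56×1.061) = 0.1912.
D = 2.626 × (0.8657 − 0.1912) + 2.12 × 0.1912 = 1.772 + 0.4053 = 2.177 mg/L.
DO = C_s − D = 9.53 − 2.177 = 7.353 mg/L.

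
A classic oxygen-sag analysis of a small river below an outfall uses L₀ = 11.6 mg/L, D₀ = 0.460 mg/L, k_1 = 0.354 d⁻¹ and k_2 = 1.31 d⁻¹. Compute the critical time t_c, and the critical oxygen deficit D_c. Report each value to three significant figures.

t_c ≈ 1.25 d; D_c ≈ 2.01 mg/L

t_c = [1/(k_2−k_1)] ln[(k_2/k_1)(1 − D₀(k_2−k_1)/(k_1 L₀))]
= [1/(1.31−0.354)] ln[(1.31/0.354)(1 − 0.460×0.9560/(0.354×11.6))]
= (1/0.9560) ln[3.701 × 0.8929] = 1.046 × ln(3.304) = 1.046 × 1.195 = 1.250 d.
L(t_c) = L₀ e^(−k_1 t_c) = 11.6 × 0.6424 = 7.452 mg/L, and at the critical point k_2 D_c = k_1 L, so D_c = (0.354/1.31) × 7.452 = 2.014 mg/L.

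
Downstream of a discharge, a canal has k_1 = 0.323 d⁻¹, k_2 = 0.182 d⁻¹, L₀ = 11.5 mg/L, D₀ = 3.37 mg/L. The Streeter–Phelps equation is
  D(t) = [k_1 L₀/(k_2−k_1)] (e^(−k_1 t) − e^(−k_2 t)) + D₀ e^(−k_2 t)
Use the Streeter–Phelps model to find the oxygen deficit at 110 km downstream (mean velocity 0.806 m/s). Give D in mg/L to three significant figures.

D ≈ 6.47 mg/L

Travel time t = x/v = 110 km / (0.806 m/s) = 110000 m / 0.806 m/s = 136500 s = 1.580 d.
k_1 L₀/(k_2−k_1) = 0.323×11.5/(0.182−0.323) = 3.715/-0.1410 = -26.34 mg/L.
e^(−k_1 t) = e^(−0.323×1.580) = 0.6004; e^(−k_2 t) = e^(−0.182×1.580) = 0.7501.
D = -26.34 × (0.6004 − 0.7501) + 3.37 × 0.7501 = 3.946 + 2.528 = 6.474 mg/L.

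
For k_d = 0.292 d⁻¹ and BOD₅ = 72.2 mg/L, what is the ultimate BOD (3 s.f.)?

BOD₅ = L₀(1 − e^(−5k_d)) ⇒ L₀ = BOD₅ / (1 − e^(−5×0.292))
= 72.2 / (1 − 0.2322) = 72.2 / 0.7678 = 94.04 mg/L.

L₀ ≈ 94.0 mg/L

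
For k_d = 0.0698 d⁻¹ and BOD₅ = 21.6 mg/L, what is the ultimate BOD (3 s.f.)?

L₀ ≈ 73.3 mg/L

BOD₅ = L₀(1 − e^(−5k_d)) ⇒ L₀ = BOD₅ / (1 − e^(−5×0.0698))
= 21.6 / (1 − 0.7054) = 21.6 / 0.2946 = 73.32 mg/L.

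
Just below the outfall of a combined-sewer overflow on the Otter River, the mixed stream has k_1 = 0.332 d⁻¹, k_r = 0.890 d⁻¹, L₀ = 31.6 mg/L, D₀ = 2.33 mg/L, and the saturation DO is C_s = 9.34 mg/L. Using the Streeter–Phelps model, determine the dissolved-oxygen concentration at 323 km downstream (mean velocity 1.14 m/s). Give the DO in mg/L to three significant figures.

Travel time t = x/v = 323 km / (1.14 m/s) = 323000 m / 1.14 m/s = 283300 s = 3.279 d.
k_1 L₀/(k_r−k_1) = 0.332×31.6/(0.890−0.332) = 10.49/0.5580 = 18.80 mg/L.
e^(−k_1 t) = e^(−0.332×3.279) = 0.3366; e^(−k_r t) = e^(−0.890×3.279) = 0.05401.
D = 18.80 × (0.3366 − 0.05401) + 2.33 × 0.05401 = 5.314 + 0.1258 = 5.440 mg/L.
DO = C_s − D = 9.34 − 5.440 = 3.900 mg/L.

DO ≈ 3.90 mg/L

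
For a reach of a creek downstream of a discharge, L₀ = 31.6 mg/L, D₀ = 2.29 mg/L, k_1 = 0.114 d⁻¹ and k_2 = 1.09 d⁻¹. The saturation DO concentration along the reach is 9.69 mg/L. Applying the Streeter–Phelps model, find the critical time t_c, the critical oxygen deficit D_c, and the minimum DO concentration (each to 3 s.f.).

With k_2/k_1 = 9.561 and 1 − D₀(k_2−k_1)/(k_1 L₀) = 0.3796,
t_c = ln(9.561 × 0.3796) / (1.09 − 0.114) = ln(3.629) / 0.9760 = 1.289/0.9760 = 1.321 d.
L(t_c) = L₀ e^(−k_1 t_c) = 31.6 × 0.8602 = 27.18 mg/L, and at the critical point k_2 D_c = k_1 L, so D_c = (0.114/1.09) × 27.18 = 2.843 mg/L.
Minimum DO = C_s − D_c = 9.69 − 2.843 = 6.847 mg/L.

t_c ≈ 1.32 d; D_c ≈ 2.84 mg/L; min DO ≈ 6.85 mg/L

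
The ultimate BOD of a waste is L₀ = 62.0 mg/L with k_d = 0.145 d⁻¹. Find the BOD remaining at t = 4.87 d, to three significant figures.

L_t = L₀ e^(−k_d t) = 62.0 × e^(−0.145×4.87) = 62.0 × 0.4935 = 30.60 mg/L.

L ≈ 30.6 mg/L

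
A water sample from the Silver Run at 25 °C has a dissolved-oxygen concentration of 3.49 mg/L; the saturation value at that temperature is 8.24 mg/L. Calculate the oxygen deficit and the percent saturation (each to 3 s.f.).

D = C_s − C = 8.24 − 3.49 = 4.75 mg/L.
% saturation = 3.49/8.24 × 100 = 42.4 %.

D ≈ 4.75 mg/L; 42.4 % saturation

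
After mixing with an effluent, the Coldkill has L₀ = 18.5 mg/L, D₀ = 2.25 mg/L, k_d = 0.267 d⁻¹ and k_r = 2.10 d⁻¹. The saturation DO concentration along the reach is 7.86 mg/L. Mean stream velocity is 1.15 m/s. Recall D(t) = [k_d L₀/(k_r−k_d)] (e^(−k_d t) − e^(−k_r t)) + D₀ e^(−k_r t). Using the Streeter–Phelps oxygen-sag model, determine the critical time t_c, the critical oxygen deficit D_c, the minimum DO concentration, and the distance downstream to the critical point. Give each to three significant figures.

t_c ≈ 0.142 d; D_c ≈ 2.26 mg/L; min DO ≈ 5.60 mg/L; x_c ≈ 14.1 km

At the critical point dD/dt = 0, so k_d L₀ e^(−k_d t) = k_r D. Substituting D(t) from the Streeter–Phelps equation and solving for t gives
t_c = ln[(k_r/k_d)(1 − D₀(k_r−k_d)/(k_d L₀))] / (k_r−k_d).
Here k_r−k_d = 1.833 d⁻¹ and 1 − D₀(k_r−k_d)/(k_d L₀) = 1 − 2.25×1.833/(0.267×18.5) = 0.1650, so
t_c = ln(7.865 × 0.1650) / 1.833 = 0.2609 / 1.833 = 0.1423 d.
L(t_c) = L₀ e^(−k_d t_c) = 18.5 × 0.9627 = 17.81 mg/L, and at the critical point k_r D_c = k_d L, so D_c = (0.267/2.10) × 17.81 = 2.264 mg/L.
Minimum DO = C_s − D_c = 7.86 − 2.264 = 5.596 mg/L.
x_c = v t_c = 1.15 m/s × 0.1423 d × 86400 s/d = 14140 m ≈ 14.1 km.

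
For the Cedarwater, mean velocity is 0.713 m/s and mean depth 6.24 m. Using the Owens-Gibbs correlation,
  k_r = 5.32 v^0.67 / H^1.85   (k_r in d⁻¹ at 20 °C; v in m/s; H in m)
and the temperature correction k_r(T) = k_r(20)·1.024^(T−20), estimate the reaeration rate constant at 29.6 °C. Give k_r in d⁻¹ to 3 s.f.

k_r(20) = 5.32 × 0.713^0.67 / 6.24^1.85 = 5.32 × 0.7972 / 29.59 = 0.1433 d⁻¹.
k_r(29.6) = 0.1433 × 1.024^(29.6−20) = 0.1433 × 1.256 = 0.1800 d⁻¹.

k_r ≈ 0.180 d⁻¹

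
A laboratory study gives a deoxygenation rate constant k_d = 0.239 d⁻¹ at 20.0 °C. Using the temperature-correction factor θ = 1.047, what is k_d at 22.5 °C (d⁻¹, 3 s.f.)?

k_d ≈ 0.268 d⁻¹

k_d(T₂) = k_d(T₁) · θ^(T₂−T₁) = 0.239 × 1.047^(22.5−20.0)
= 0.239 × 1.047^2.50 = 0.239 × 1.122 = 0.2681 d⁻¹.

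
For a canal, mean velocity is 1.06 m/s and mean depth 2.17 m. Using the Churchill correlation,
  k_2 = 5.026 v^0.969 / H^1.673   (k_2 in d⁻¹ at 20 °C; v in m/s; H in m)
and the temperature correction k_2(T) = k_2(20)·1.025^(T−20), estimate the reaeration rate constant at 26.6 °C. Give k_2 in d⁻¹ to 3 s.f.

k_2 ≈ 1.71 d⁻¹

k_2(20) = 5.026 × 1.06^0.969 / 2.17^1.673 = 5.026 × 1.058 / 3.655 = 1.455 d⁻¹.
k_2(26.6) = 1.455 × 1.025^(26.6−20) = 1.455 × 1.177 = 1.712 d⁻¹.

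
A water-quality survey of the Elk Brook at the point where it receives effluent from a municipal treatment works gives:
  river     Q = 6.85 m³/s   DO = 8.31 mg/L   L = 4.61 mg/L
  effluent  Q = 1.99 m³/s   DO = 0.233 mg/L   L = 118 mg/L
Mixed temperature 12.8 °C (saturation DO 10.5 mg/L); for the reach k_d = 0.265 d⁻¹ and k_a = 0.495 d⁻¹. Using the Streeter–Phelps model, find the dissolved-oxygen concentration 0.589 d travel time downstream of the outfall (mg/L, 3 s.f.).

Mixed DO = (6.85×8.31 + 1.99×0.233)/(6.85+1.99) = 57.39/8.840 = 6.492 mg/L.
Mixed L₀ = (6.85×4.61 + 1.99×118)/(8.840) = 266.4/8.840 = 30.14 mg/L.
Initial deficit D₀ = C_s − DO₀ = 10.5 − 6.492 = 4.008 mg/L.
D(0.589) = [0.265×30.14/(0.495−0.265)](e^(−0.265×0.589) − e^(−0.495×0.589)) + 4.008 e^(−0.495×0.589)
= 34.72 × (0.8555 − 0.7471) + 4.008 × 0.7471 = 6.758 mg/L.
DO = 10.5 − 6.758 = 3.742 mg/L.

DO ≈ 3.74 mg/L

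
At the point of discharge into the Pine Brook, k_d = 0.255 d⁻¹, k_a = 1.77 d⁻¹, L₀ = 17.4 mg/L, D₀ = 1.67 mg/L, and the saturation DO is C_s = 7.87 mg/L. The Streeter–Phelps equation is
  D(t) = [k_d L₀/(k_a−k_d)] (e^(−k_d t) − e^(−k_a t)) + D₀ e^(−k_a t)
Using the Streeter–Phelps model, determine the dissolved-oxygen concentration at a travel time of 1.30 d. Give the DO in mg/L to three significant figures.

DO ≈ 5.89 mg/L

k_d L₀/(k_a−k_d) = 0.255×17.4/(1.77−0.255) = 4.437/1.515 = 2.929 mg/L.
e^(−k_d t) = e^(−0.255×1.300) = 0.7178; e^(−k_a t) = e^(−1.77×1.300) = 0.1002.
D = 2.929 × (0.7178 − 0.1002) + 1.67 × 0.1002 = 1.809 + 0.1673 = 1.976 mg/L.
DO = C_s − D = 7.87 − 1.976 = 5.894 mg/L.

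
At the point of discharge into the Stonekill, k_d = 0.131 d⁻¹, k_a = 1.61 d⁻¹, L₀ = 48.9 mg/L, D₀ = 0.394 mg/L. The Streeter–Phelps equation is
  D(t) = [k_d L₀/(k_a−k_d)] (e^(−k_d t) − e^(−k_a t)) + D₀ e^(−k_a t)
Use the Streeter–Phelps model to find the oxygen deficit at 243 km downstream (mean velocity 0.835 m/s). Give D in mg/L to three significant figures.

Travel time t = x/v = 243 km / (0.835 m/s) = 243000 m / 0.835 m/s = 291000 s = 3.368 d.
k_d L₀/(k_a−k_d) = 0.131×48.9/(1.61−0.131) = 6.406/1.479 = 4.331 mg/L.
e^(−k_d t) = e^(−0.131×3.368) = 0.6432; e^(−k_a t) = e^(−1.61×3.368) = 0.004414.
D = 4.331 × (0.6432 − 0.004414) + 0.394 × 0.004414 = 2.767 + 0.001739 = 2.769 mg/L.

D ≈ 2.77 mg/L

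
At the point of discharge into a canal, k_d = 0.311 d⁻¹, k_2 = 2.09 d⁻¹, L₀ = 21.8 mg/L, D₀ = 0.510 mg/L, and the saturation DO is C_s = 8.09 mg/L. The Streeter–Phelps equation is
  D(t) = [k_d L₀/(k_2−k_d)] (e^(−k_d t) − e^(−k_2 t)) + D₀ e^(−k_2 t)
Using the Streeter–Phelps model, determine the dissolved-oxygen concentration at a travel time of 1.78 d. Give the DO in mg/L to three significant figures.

k_d L₀/(k_2−k_d) = 0.311×21.8/(2.09−0.311) = 6.780/1.779 = 3.811 mg/L.
e^(−k_d t) = e^(−0.311×1.780) = 0.5749; e^(−k_2 t) = e^(−2.09×1.780) = 0.02423.
D = 3.811 × (0.5749 − 0.02423) + 0.510 × 0.02423 = 2.099 + 0.01236 = 2.111 mg/L.
DO = C_s − D = 8.09 − 2.111 = 5.979 mg/L.

DO ≈ 5.98 mg/L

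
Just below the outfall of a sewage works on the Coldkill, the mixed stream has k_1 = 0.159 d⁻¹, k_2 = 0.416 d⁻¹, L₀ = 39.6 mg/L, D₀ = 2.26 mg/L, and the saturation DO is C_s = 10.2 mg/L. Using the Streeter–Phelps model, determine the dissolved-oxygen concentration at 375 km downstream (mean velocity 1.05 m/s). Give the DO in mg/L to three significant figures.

DO ≈ 1.49 mg/L

Travel time t = x/v = 375 km / (1.05 m/s) = 375000 m / 1.05 m/s = 357100 s = 4.134 d.
k_1 L₀/(k_2−k_1) = 0.159×39.6/(0.416−0.159) = 6.296/0.2570 = 24.50 mg/L.
e^(−k_1 t) = e^(−0.159×4.134) = 0.5183; e^(−k_2 t) = e^(−0.416×4.134) = 0.1791.
D = 24.50 × (0.5183 − 0.1791) + 2.26 × 0.1791 = 8.309 + 0.4049 = 8.714 mg/L.
DO = C_s − D = 10.2 − 8.714 = 1.486 mg/L.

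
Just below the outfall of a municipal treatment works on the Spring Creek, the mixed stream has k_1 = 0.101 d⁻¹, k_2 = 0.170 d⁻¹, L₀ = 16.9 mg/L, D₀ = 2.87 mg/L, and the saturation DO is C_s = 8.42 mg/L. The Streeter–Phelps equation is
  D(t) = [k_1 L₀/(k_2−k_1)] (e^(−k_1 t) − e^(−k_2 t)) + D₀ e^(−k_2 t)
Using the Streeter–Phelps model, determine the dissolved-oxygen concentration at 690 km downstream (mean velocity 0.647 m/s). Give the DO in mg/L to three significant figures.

Travel time t = x/v = 690 km / (0.647 m/s) = 690000 m / 0.647 m/s = 1.066×10^6 s = 12.34 d.
k_1 L₀/(k_2−k_1) = 0.101×16.9/(0.170−0.101) = 1.707/0.06900 = 24.74 mg/L.
e^(−k_1 t) = e^(−0.101×12.34) = 0.2875; e^(−k_2 t) = e^(−0.170×12.34) = 0.1227.
D = 24.74 × (0.2875 − 0.1227) + 2.87 × 0.1227 = 4.077 + 0.3520 = 4.429 mg/L.
DO = C_s − D = 8.42 − 4.429 = 3.991 mg/L.

DO ≈ 3.99 mg/L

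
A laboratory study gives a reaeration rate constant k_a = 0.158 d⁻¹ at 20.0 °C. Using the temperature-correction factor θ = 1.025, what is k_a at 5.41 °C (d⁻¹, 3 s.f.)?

k_a ≈ 0.110 d⁻¹

k_a(T₂) = k_a(T₁) · θ^(T₂−T₁) = 0.158 × 1.025^(5.41−20.0)
= 0.158 × 1.025^-14.6 = 0.158 × 0.6975 = 0.1102 d⁻¹.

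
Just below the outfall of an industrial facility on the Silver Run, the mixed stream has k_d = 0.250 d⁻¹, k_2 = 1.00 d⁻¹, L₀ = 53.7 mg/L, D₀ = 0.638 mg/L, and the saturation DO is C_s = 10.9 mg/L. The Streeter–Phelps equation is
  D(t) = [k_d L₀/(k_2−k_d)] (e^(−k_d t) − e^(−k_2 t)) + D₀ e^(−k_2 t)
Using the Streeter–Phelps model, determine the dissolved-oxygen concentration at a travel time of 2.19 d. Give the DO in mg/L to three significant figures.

DO ≈ 2.48 mg/L

k_d L₀/(k_2−k_d) = 0.250×53.7/(1.00−0.250) = 13.43/0.7500 = 17.90 mg/L.
e^(−k_d t) = e^(−0.250×2.190) = 0.5784; e^(−k_2 t) = e^(−1.00×2.190) = 0.1119.
D = 17.90 × (0.5784 − 0.1119) + 0.638 × 0.1119 = 8.350 + 0.07140 = 8.421 mg/L.
DO = C_s − D = 10.9 − 8.421 = 2.479 mg/L.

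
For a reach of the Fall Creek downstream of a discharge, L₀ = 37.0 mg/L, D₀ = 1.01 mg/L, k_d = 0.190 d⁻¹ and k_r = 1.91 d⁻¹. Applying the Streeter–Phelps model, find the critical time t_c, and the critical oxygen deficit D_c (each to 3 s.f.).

t_c ≈ 1.18 d; D_c ≈ 2.94 mg/L

At the critical point dD/dt = 0, so k_d L₀ e^(−k_d t) = k_r D. Substituting D(t) from the Streeter–Phelps equation and solving for t gives
t_c = ln[(k_r/k_d)(1 − D₀(k_r−k_d)/(k_d L₀))] / (k_r−k_d).
Here k_r−k_d = 1.720 d⁻¹ and 1 − D₀(k_r−k_d)/(k_d L₀) = 1 − 1.01×1.720/(0.190×37.0) = 0.7529, so
t_c = ln(10.05 × 0.7529) / 1.720 = 2.024 / 1.720 = 1.177 d.
L(t_c) = L₀ e^(−k_d t_c) = 37.0 × 0.7997 = 29.59 mg/L, and at the critical point k_r D_c = k_d L, so D_c = (0.190/1.91) × 29.59 = 2.943 mg/L.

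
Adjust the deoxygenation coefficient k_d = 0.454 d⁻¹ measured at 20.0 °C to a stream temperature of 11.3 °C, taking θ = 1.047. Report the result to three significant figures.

k_d(T₂) = k_d(T₁) · θ^(T₂−T₁) = 0.454 × 1.047^(11.3−20.0)
= 0.454 × 1.047^-8.70 = 0.454 × 0.6706 = 0.3045 d⁻¹.

k_d ≈ 0.304 d⁻¹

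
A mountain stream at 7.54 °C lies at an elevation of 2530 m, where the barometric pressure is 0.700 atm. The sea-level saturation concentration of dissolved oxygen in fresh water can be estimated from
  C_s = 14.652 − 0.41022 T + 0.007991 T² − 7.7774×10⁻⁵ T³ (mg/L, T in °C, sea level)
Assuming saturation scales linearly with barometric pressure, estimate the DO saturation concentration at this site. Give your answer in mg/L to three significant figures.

C_s ≈ 8.39 mg/L

At sea level: C_s = 14.652 − 0.41022×7.54 + 0.007991×7.54² − 7.7774×10⁻⁵×7.54³ = 11.98 mg/L.
Pressure correction: C_s' = 11.98 × 0.700 = 8.386 mg/L.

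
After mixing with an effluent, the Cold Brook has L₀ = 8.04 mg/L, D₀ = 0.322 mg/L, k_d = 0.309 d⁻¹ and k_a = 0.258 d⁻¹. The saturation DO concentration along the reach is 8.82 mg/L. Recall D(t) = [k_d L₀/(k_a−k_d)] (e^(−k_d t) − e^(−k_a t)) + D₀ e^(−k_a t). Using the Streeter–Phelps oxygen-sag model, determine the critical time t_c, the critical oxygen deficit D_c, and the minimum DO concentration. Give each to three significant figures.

t_c = [1/(k_a−k_d)] ln[(k_a/k_d)(1 − D₀(k_a−k_d)/(k_d L₀))]
= [1/(0.258−0.309)] ln[(0.258/0.309)(1 − 0.322×-0.05100/(0.309×8.04))]
= (1/-0.05100) ln[0.8350 × 1.007] = -19.61 × ln(0.8405) = -19.61 × -0.1738 = 3.408 d.
D_c = (k_d/k_a) L₀ e^(−k_d t_c) = (0.309/0.258) × 8.04 × e^(−0.309×3.408) = 1.198 × 8.04 × 0.3489 = 3.360 mg/L.
Minimum DO = C_s − D_c = 8.82 − 3.360 = 5.460 mg/L.

t_c ≈ 3.41 d; D_c ≈ 3.36 mg/L; min DO ≈ 5.46 mg/L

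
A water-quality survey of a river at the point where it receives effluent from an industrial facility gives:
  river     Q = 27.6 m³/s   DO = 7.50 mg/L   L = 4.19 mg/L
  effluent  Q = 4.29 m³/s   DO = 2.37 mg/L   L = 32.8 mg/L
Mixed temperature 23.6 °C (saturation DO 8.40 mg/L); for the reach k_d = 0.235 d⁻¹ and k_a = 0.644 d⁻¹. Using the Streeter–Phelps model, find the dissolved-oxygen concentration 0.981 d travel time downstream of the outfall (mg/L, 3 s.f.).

DO ≈ 6.34 mg/L

Mixed DO = (27.6×7.50 + 4.29×2.37)/(27.6+4.29) = 217.2/31.89 = 6.810 mg/L.
Mixed L₀ = (27.6×4.19 + 4.29×32.8)/(31.89) = 256.4/31.89 = 8.039 mg/L.
Initial deficit D₀ = C_s − DO₀ = 8.40 − 6.810 = 1.590 mg/L.
D(0.981) = [0.235×8.039/(0.644−0.235)](e^(−0.235×0.981) − e^(−0.644×0.981)) + 1.590 e^(−0.644×0.981)
= 4.619 × (0.7941 − 0.5317) + 1.590 × 0.5317 = 2.058 mg/L.
DO = 8.40 − 2.058 = 6.342 mg/L.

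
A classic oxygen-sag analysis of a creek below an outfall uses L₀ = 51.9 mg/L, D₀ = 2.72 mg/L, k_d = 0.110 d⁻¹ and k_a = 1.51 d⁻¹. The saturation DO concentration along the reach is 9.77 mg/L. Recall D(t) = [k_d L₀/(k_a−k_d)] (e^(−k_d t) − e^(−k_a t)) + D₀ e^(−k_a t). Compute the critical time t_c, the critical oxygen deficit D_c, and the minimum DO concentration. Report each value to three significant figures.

t_c ≈ 1.09 d; D_c ≈ 3.36 mg/L; min DO ≈ 6.41 mg/L

t_c = [1/(k_a−k_d)] ln[(k_a/k_d)(1 − D₀(k_a−k_d)/(k_d L₀))]
= [1/(1.51−0.110)] ln[(1.51/0.110)(1 − 2.72×1.400/(0.110×51.9))]
= (1/1.400) ln[13.73 × 0.3330] = 0.7143 × ln(4.571) = 0.7143 × 1.520 = 1.086 d.
L(t_c) = L₀ e^(−k_d t_c) = 51.9 × 0.8874 = 46.06 mg/L, and at the critical point k_a D_c = k_d L, so D_c = (0.110/1.51) × 46.06 = 3.355 mg/L.
Minimum DO = C_s − D_c = 9.77 − 3.355 = 6.415 mg/L.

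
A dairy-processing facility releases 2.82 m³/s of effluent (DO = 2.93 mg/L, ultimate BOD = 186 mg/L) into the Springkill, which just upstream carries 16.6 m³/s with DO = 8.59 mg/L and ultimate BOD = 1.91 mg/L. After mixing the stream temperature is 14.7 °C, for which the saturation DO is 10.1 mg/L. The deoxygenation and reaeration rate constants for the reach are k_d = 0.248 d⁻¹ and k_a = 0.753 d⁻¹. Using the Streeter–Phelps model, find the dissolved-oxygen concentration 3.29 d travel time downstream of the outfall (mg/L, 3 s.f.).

Mixed DO = (16.6×8.59 + 2.82×2.93)/(16.6+2.82) = 150.9/19.42 = 7.768 mg/L.
Mixed L₀ = (16.6×1.91 + 2.82×186)/(19.42) = 556.2/19.42 = 28.64 mg/L.
Initial deficit D₀ = C_s − DO₀ = 10.1 − 7.768 = 2.332 mg/L.
D(3.29) = [0.248×28.64/(0.753−0.248)](e^(−0.248×3.29) − e^(−0.753×3.29)) + 2.332 e^(−0.753×3.29)
= 14.07 × (0.4422 − 0.08396) + 2.332 × 0.08396 = 5.235 mg/L.
DO = 10.1 − 5.235 = 4.865 mg/L.

DO ≈ 4.86 mg/L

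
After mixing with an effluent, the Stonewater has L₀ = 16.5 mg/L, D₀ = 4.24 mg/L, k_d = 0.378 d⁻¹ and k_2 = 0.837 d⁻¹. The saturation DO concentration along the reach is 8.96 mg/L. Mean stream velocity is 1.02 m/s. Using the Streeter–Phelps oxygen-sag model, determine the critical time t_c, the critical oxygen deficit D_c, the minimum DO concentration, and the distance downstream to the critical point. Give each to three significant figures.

t_c ≈ 0.917 d; D_c ≈ 5.27 mg/L; min DO ≈ 3.69 mg/L; x_c ≈ 80.8 km

At the critical point dD/dt = 0, so k_d L₀ e^(−k_d t) = k_2 D. Substituting D(t) from the Streeter–Phelps equation and solving for t gives
t_c = ln[(k_2/k_d)(1 − D₀(k_2−k_d)/(k_d L₀))] / (k_2−k_d).
Here k_2−k_d = 0.4590 d⁻¹ and 1 − D₀(k_2−k_d)/(k_d L₀) = 1 − 4.24×0.4590/(0.378×16.5) = 0.6880, so
t_c = ln(2.214 × 0.6880) / 0.4590 = 0.4209 / 0.4590 = 0.9170 d.
L(t_c) = L₀ e^(−k_d t_c) = 16.5 × 0.7071 = 11.67 mg/L, and at the critical point k_2 D_c = k_d L, so D_c = (0.378/0.837) × 11.67 = 5.269 mg/L.
Minimum DO = C_s − D_c = 8.96 − 5.269 = 3.691 mg/L.
x_c = v t_c = 1.02 m/s × 0.9170 d × 86400 s/d = 80820 m ≈ 80.8 km.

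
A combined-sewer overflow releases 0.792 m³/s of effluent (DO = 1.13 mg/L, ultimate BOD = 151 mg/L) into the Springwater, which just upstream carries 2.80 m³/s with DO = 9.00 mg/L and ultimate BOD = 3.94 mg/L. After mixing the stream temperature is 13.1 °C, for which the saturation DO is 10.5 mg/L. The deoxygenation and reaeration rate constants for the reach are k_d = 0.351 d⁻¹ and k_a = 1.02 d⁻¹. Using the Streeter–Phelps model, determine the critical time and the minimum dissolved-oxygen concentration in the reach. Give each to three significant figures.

Mixed DO = (2.80×9.00 + 0.792×1.13)/(2.80+0.792) = 26.09/3.592 = 7.265 mg/L.
Mixed L₀ = (2.80×3.94 + 0.792×151)/(3.592) = 130.6/3.592 = 36.37 mg/L.
Initial deficit D₀ = C_s − DO₀ = 10.5 − 7.265 = 3.235 mg/L.
t_c = (1/0.6690) ln[(1.02/0.351)(1 − 3.235×0.6690/(0.351×36.37))] = 1.495 × ln(2.413) = 1.317 d.
D_c = (0.351/1.02) × 36.37 × e^(−0.351×1.317) = 0.3441 × 36.37 × 0.6299 = 7.882 mg/L.
Minimum DO = 10.5 − 7.882 = 2.618 mg/L.

t_c ≈ 1.32 d; minimum DO ≈ 2.62 mg/L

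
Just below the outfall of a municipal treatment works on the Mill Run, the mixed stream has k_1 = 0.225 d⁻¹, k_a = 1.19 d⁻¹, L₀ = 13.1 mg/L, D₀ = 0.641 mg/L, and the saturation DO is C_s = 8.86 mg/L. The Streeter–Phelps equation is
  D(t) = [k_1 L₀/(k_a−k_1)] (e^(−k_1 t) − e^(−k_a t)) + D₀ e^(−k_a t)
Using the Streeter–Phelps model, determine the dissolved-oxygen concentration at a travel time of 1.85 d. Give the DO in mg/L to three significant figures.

DO ≈ 7.11 mg/L

k_1 L₀/(k_a−k_1) = 0.225×13.1/(1.19−0.225) = 2.947/0.9650 = 3.054 mg/L.
e^(−k_1 t) = e^(−0.225×1.850) = 0.6595; e^(−k_a t) = e^(−1.19×1.850) = 0.1106.
D = 3.054 × (0.6595 − 0.1106) + 0.641 × 0.1106 = 1.676 + 0.07092 = 1.747 mg/L.
DO = C_s − D = 8.86 − 1.747 = 7.113 mg/L.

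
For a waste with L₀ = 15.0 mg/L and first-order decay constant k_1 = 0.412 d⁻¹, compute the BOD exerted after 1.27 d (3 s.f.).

y_t = L₀(1 − e^(−k_1 t)) = 15.0 × (1 − e^(−0.412×1.27))
= 15.0 × (1 − 0.5926) = 15.0 × 0.4074 = 6.111 mg/L.

y ≈ 6.11 mg/L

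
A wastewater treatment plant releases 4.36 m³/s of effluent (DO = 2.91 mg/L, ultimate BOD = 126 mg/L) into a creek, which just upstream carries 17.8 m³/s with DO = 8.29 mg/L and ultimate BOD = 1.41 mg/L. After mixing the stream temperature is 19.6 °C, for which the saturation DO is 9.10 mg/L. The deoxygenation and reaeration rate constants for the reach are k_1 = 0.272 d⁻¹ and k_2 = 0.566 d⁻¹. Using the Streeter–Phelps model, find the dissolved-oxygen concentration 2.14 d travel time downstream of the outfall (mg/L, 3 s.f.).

DO ≈ 2.29 mg/L

Mixed DO = (17.8×8.29 + 4.36×2.91)/(17.8+4.36) = 160.2/22.16 = 7.231 mg/L.
Mixed L₀ = (17.8×1.41 + 4.36×126)/(22.16) = 574.5/22.16 = 25.92 mg/L.
Initial deficit D₀ = C_s − DO₀ = 9.10 − 7.231 = 1.869 mg/L.
D(2.14) = [0.272×25.92/(0.566−0.272)](e^(−0.272×2.14) − e^(−0.566×2.14)) + 1.869 e^(−0.566×2.14)
= 23.98 × (0.5587 − 0.2978) + 1.869 × 0.2978 = 6.814 mg/L.
DO = 9.10 − 6.814 = 2.286 mg/L.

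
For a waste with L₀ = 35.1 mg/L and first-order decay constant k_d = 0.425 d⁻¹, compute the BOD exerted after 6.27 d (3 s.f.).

y_t = L₀(1 − e^(−k_d t)) = 35.1 × (1 − e^(−0.425×6.27))
= 35.1 × (1 − 0.06962) = 35.1 × 0.9304 = 32.66 mg/L.

y ≈ 32.7 mg/L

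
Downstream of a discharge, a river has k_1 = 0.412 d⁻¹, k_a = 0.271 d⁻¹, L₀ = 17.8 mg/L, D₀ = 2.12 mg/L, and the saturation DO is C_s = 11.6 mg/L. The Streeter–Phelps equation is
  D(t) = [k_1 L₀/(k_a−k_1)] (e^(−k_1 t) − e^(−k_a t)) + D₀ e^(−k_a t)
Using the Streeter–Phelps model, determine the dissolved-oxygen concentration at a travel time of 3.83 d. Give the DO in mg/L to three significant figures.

DO ≈ 3.16 mg/L

k_1 L₀/(k_a−k_1) = 0.412×17.8/(0.271−0.412) = 7.334/-0.1410 = -52.01 mg/L.
e^(−k_1 t) = e^(−0.412×3.830) = 0.2064; e^(−k_a t) = e^(−0.271×3.830) = 0.3542.
D = -52.01 × (0.2064 − 0.3542) + 2.12 × 0.3542 = 7.687 + 0.7509 = 8.438 mg/L.
DO = C_s − D = 11.6 − 8.438 = 3.162 mg/L.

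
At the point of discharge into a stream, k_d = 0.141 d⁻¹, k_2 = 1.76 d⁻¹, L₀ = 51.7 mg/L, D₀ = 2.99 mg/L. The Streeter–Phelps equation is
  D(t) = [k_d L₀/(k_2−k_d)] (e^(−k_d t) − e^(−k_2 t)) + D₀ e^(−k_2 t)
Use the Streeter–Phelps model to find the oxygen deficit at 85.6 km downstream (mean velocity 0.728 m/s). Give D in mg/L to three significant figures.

D ≈ 3.58 mg/L

Travel time t = x/v = 85.6 km / (0.728 m/s) = 85600 m / 0.728 m/s = 117600 s = 1.361 d.
k_d L₀/(k_2−k_d) = 0.141×51.7/(1.76−0.141) = 7.290/1.619 = 4.503 mg/L.
e^(−k_d t) = e^(−0.141×1.361) = 0.8254; e^(−k_2 t) = e^(−1.76×1.361) = 0.09115.
D = 4.503 × (0.8254 − 0.09115) + 2.99 × 0.09115 = 3.306 + 0.2726 = 3.579 mg/L.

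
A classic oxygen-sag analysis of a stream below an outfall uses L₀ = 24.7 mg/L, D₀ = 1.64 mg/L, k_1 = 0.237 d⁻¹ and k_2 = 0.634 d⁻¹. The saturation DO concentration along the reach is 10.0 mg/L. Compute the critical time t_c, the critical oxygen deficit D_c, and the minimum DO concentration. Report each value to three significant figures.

t_c ≈ 2.18 d; D_c ≈ 5.51 mg/L; min DO ≈ 4.49 mg/L

At the critical point dD/dt = 0, so k_1 L₀ e^(−k_1 t) = k_2 D. Substituting D(t) from the Streeter–Phelps equation and solving for t gives
t_c = ln[(k_2/k_1)(1 − D₀(k_2−k_1)/(k_1 L₀))] / (k_2−k_1).
Here k_2−k_1 = 0.3970 d⁻¹ and 1 − D₀(k_2−k_1)/(k_1 L₀) = 1 − 1.64×0.3970/(0.237×24.7) = 0.8888, so
t_c = ln(2.675 × 0.8888) / 0.3970 = 0.8661 / 0.3970 = 2.182 d.
L(t_c) = L₀ e^(−k_1 t_c) = 24.7 × 0.5963 = 14.73 mg/L, and at the critical point k_2 D_c = k_1 L, so D_c = (0.237/0.634) × 14.73 = 5.506 mg/L.
Minimum DO = C_s − D_c = 10.0 − 5.506 = 4.494 mg/L.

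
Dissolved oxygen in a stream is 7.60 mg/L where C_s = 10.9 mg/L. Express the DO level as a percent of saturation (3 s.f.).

69.7 % saturation

% saturation = C/C_s × 100 = 7.60/10.9 × 100 = 69.7 %.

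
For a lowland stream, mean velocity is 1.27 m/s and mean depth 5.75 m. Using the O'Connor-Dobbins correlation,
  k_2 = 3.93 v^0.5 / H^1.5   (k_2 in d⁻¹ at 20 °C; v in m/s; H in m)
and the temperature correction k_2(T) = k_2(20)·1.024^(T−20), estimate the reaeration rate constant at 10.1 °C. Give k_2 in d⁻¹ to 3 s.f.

k_2(20) = 3.93 × 1.27^0.5 / 5.75^1.5 = 3.93 × 1.127 / 13.79 = 0.3212 d⁻¹.
k_2(10.1) = 0.3212 × 1.024^(10.1−20) = 0.3212 × 0.7907 = 0.2540 d⁻¹.

k_2 ≈ 0.254 d⁻¹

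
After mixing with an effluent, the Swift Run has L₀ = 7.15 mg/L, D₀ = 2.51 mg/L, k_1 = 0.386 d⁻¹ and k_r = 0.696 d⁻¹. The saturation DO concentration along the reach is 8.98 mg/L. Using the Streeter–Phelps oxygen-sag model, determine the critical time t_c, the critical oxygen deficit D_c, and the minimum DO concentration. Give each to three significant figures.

t_c = [1/(k_r−k_1)] ln[(k_r/k_1)(1 − D₀(k_r−k_1)/(k_1 L₀))]
= [1/(0.696−0.386)] ln[(0.696/0.386)(1 − 2.51×0.3100/(0.386×7.15))]
= (1/0.3100) ln[1.803 × 0.7181] = 3.226 × ln(1.295) = 3.226 × 0.2583 = 0.8333 d.
L(t_c) = L₀ e^(−k_1 t_c) = 7.15 × 0.7249 = 5.183 mg/L, and at the critical point k_r D_c = k_1 L, so D_c = (0.386/0.696) × 5.183 = 2.875 mg/L.
Minimum DO = C_s − D_c = 8.98 − 2.875 = 6.105 mg/L.

t_c ≈ 0.833 d; D_c ≈ 2.87 mg/L; min DO ≈ 6.11 mg/L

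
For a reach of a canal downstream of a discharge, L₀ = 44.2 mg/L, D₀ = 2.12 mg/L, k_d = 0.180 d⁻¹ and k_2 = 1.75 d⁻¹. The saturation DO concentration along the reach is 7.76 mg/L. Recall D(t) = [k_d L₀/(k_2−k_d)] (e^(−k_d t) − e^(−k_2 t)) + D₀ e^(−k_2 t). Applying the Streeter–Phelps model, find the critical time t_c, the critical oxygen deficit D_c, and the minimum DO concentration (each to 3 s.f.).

t_c = [1/(k_2−k_d)] ln[(k_2/k_d)(1 − D₀(k_2−k_d)/(k_d L₀))]
= [1/(1.75−0.180)] ln[(1.75/0.180)(1 − 2.12×1.570/(0.180×44.2))]
= (1/1.570) ln[9.722 × 0.5816] = 0.6369 × ln(5.655) = 0.6369 × 1.733 = 1.104 d.
D_c = (k_d/k_2) L₀ e^(−k_d t_c) = (0.180/1.75) × 44.2 × e^(−0.180×1.104) = 0.1029 × 44.2 × 0.8199 = 3.727 mg/L.
Minimum DO = C_s − D_c = 7.76 − 3.727 = 4.033 mg/L.

t_c ≈ 1.10 d; D_c ≈ 3.73 mg/L; min DO ≈ 4.03 mg/L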